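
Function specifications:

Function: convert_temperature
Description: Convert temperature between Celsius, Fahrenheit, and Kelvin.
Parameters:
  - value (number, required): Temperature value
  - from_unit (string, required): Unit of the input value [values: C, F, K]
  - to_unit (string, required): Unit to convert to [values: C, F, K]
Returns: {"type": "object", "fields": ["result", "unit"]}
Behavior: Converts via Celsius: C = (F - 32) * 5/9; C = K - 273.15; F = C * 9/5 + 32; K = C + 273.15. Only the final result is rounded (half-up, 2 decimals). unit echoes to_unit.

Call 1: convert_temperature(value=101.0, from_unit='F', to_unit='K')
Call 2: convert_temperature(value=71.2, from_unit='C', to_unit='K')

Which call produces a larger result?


Call 1:
  To C: (101 - 32) * 5/9 = 38.333333
  To K: 38.333333 + 273.15 = 311.483333
  Round to 2 decimals: 311.48
  -> 311.48 K
Call 2:
  Input already in C: 71.2
  To K: 71.2 + 273.15 = 344.35
  Round to 2 decimals: 344.35
  -> 344.35 K
Call 2 (344.35 K)


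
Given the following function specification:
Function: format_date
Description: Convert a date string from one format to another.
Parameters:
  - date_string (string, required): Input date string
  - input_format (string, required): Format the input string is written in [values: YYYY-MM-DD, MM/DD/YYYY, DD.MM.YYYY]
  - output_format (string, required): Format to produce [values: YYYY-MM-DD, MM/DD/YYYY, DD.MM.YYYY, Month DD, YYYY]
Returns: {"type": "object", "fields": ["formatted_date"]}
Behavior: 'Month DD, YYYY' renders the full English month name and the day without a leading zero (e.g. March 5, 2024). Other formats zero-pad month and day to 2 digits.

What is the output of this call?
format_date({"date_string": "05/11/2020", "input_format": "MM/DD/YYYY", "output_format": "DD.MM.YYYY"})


Parse '05/11/2020' as MM/DD/YYYY: year=2020, month=5, day=11
Render as DD.MM.YYYY: 11.05.2020
Output:
{"formatted_date": "11.05.2020"}


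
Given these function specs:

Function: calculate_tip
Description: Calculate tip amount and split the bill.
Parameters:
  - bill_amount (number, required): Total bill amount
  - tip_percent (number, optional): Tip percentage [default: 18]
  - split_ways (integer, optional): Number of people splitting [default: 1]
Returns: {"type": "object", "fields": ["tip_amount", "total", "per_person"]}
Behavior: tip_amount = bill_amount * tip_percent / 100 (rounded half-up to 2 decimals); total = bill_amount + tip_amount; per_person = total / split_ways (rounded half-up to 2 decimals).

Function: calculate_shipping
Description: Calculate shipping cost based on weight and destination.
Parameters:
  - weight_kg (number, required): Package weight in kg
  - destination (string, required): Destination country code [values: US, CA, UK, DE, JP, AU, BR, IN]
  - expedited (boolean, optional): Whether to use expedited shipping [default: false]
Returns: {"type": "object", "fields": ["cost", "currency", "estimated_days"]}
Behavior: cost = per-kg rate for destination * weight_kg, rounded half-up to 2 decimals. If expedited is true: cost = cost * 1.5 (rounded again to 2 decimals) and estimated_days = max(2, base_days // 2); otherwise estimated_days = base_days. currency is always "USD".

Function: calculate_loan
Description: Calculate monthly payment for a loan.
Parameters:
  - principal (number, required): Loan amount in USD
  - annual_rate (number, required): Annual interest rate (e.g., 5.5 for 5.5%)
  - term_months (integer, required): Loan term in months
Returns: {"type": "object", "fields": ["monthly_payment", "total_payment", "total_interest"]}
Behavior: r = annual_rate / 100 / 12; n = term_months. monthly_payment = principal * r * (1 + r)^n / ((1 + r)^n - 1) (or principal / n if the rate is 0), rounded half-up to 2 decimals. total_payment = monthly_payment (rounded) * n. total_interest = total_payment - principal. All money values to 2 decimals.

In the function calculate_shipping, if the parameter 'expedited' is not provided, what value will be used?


The calculate_shipping spec declares:
  - expedited (boolean, optional): Whether to use expedited shipping [default: false]
Default:
false


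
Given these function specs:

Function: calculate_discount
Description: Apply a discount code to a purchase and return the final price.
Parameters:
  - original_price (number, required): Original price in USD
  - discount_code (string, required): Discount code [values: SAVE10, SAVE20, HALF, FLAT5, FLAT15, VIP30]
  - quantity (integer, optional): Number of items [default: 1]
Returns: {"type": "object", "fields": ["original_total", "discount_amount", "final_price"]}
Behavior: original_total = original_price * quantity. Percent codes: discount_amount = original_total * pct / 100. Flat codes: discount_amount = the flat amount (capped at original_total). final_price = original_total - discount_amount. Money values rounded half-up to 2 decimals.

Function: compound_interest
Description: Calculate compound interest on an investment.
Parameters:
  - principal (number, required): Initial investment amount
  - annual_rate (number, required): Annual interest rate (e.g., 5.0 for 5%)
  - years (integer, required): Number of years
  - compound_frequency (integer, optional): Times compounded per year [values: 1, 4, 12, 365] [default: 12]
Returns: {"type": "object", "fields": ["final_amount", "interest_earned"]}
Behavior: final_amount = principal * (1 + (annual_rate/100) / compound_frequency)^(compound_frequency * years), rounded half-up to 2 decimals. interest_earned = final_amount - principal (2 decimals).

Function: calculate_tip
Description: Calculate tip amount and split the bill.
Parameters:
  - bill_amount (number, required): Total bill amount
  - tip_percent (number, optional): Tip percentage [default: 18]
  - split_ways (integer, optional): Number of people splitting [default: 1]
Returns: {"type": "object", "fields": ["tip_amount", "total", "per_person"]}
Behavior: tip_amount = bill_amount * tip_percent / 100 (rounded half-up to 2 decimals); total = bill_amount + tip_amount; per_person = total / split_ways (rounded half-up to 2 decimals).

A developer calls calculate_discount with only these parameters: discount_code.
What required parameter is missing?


Required parameters: original_price, discount_code
Provided: discount_code
Missing: original_price
original_price


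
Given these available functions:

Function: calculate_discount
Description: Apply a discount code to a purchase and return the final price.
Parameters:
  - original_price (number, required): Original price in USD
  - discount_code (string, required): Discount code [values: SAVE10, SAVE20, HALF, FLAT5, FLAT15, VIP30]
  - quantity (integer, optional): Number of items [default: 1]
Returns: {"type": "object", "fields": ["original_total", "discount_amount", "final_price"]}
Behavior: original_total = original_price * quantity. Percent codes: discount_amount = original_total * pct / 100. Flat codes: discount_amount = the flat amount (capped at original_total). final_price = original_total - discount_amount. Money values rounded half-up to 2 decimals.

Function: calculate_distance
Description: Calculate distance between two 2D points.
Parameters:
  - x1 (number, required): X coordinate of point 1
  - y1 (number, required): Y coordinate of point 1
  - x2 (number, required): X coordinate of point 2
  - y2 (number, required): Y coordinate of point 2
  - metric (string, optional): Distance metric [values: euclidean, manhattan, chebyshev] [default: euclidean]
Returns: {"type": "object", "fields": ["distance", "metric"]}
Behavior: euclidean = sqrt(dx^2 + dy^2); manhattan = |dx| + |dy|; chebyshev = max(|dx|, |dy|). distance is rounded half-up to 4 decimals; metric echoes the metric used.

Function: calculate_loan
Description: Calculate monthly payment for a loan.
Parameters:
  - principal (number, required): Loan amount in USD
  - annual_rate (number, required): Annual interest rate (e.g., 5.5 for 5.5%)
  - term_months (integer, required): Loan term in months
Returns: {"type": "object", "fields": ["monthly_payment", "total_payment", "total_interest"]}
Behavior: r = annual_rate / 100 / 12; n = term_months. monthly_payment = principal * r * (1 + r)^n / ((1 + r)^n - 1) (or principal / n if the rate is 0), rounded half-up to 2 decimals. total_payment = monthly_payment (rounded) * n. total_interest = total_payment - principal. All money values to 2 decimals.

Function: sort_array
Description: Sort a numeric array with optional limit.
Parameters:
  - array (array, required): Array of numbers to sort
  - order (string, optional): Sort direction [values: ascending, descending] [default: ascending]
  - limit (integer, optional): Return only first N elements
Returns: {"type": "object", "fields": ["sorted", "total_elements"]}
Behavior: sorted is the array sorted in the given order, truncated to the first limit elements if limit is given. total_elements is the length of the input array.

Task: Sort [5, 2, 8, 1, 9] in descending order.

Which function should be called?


The task needs a function whose description is: Sort a numeric array with optional limit.
sort_array


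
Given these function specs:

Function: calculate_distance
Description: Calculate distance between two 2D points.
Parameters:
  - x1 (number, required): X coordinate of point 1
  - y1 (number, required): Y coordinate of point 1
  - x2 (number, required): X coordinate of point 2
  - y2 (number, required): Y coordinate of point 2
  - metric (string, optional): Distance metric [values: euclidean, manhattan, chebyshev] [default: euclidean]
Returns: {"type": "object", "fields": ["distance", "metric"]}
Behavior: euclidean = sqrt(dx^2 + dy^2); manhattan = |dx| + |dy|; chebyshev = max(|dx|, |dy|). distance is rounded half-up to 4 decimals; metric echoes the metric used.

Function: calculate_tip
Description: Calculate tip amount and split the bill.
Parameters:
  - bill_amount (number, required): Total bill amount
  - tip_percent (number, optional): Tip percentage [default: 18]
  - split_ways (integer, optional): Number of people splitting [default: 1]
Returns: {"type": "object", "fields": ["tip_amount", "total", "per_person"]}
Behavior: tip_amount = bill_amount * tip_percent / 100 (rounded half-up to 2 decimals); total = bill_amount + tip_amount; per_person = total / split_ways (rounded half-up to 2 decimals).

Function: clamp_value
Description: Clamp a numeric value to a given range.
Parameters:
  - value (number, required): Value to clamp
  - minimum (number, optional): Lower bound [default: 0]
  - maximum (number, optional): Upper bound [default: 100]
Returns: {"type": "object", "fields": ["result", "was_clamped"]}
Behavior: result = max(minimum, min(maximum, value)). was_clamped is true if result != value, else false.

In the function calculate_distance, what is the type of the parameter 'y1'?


The calculate_distance spec declares:
  - y1 (number, required): Y coordinate of point 1
Type:
number


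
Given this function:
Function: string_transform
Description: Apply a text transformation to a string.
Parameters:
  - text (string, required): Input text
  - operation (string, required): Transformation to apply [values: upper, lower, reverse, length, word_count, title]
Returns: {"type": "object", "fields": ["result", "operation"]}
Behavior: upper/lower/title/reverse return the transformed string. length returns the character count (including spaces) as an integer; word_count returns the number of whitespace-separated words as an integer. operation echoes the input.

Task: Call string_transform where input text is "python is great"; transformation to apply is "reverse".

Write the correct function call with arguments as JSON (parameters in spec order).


Mapping each described value to its parameter name:
  'Input text' -> text = "python is great"
  'Transformation to apply' -> operation = "reverse"
string_transform({"text": "python is great", "operation": "reverse"})


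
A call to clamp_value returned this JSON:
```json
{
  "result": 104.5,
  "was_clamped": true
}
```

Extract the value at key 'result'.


104.5


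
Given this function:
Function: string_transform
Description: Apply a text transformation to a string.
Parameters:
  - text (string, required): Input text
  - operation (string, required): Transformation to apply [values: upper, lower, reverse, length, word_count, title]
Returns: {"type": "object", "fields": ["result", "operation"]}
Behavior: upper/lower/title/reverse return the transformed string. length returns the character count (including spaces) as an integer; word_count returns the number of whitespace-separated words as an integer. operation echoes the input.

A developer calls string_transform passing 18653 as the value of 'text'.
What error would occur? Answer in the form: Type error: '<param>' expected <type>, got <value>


Spec: 'text' is declared as string; 18653 is an integer.
Type error: 'text' expected string, got 18653


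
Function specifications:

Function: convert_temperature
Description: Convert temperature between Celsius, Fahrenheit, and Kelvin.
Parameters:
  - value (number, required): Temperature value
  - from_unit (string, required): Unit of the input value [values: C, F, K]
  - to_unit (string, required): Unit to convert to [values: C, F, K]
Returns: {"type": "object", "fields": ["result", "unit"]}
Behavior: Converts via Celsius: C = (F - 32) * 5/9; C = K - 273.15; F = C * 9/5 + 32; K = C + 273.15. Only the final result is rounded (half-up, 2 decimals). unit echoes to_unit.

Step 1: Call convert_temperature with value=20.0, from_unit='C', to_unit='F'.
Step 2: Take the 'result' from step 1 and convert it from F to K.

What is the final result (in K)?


Step 1: convert_temperature(value=20.0, from_unit=C, to_unit=F)
  Input already in C: 20
  To F: 20 * 9/5 + 32 = 68
  Round to 2 decimals: 68.0
  -> result = 68.0 F
Step 2: convert_temperature(value=68.0, from_unit=F, to_unit=K)
  To C: (68 - 32) * 5/9 = 20
  To K: 20 + 273.15 = 293.15
  Round to 2 decimals: 293.15
  -> result = 293.15 K
293.15 K


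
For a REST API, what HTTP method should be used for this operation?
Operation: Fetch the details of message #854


GET = read, POST = create, PUT = update/replace, DELETE = remove
This operation is a read.
GET


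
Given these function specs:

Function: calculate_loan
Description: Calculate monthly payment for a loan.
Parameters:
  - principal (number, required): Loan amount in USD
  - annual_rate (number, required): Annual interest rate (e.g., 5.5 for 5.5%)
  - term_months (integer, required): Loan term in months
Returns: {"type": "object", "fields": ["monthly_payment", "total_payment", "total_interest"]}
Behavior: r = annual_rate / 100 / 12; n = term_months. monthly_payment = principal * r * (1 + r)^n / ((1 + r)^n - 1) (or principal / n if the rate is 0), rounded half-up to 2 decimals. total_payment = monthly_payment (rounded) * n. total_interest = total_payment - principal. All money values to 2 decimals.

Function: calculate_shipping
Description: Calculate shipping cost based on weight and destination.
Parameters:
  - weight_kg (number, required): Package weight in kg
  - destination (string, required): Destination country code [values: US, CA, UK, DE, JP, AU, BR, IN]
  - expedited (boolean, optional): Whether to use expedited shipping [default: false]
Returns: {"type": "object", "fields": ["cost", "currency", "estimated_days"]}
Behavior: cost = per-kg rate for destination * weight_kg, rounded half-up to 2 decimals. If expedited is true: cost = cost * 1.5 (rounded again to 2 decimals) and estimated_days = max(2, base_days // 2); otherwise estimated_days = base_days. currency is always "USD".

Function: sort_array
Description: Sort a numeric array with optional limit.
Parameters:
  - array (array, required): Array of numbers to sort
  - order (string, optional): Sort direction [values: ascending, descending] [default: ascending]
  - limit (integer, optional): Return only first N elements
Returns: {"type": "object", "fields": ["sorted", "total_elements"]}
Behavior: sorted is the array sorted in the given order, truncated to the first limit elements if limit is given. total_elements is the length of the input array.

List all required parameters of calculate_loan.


Parameters of calculate_loan and their required/optional flag:
  principal: required
  annual_rate: required
  term_months: required
annual_rate, principal, term_months


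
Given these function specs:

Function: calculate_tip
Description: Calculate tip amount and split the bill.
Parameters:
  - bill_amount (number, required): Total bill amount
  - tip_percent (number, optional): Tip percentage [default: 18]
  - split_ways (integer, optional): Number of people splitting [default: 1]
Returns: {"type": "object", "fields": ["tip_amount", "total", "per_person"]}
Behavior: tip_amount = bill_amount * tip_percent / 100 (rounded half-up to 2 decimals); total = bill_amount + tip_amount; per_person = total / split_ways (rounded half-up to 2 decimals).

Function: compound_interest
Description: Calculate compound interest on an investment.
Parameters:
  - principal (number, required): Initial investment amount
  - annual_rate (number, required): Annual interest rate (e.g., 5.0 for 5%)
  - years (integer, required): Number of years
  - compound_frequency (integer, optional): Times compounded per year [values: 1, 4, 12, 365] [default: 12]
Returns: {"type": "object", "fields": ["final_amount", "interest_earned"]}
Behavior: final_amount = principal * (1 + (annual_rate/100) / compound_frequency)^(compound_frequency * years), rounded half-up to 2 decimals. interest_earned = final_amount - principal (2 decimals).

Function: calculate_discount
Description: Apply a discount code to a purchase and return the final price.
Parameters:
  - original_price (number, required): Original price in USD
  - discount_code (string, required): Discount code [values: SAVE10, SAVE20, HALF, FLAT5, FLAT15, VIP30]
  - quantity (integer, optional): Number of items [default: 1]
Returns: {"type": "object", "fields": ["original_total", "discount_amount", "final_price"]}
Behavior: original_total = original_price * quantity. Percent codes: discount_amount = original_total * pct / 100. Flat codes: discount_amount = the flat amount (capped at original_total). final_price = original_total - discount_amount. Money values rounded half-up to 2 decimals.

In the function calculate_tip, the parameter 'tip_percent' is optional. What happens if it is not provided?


The calculate_tip spec declares:
  - tip_percent (number, optional): Tip percentage [default: 18]
It defaults to 18


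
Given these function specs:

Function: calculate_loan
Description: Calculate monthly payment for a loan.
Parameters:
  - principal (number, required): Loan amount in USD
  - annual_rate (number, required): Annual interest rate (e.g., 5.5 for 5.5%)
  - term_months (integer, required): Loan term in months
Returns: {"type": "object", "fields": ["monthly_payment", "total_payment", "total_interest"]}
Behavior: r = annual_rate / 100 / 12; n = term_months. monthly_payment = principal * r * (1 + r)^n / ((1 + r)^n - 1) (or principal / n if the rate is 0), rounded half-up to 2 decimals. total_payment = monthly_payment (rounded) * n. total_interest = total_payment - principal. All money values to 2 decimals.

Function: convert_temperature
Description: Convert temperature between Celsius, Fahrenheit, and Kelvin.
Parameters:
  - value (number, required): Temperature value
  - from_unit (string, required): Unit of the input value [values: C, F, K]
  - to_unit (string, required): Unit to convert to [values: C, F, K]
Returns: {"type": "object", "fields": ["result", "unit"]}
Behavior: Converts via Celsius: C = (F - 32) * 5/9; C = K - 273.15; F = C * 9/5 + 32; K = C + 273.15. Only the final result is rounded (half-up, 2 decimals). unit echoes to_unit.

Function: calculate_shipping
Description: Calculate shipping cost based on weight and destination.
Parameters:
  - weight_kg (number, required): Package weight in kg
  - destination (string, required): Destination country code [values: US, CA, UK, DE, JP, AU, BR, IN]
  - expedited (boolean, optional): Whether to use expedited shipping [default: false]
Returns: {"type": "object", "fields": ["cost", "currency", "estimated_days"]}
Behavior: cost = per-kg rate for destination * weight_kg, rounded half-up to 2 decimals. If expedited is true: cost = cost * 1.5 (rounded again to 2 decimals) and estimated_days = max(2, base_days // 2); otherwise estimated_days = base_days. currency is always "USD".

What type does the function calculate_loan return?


The calculate_loan spec declares Returns: {"type": "object", "fields": ["monthly_payment", "total_payment", "total_interest"]}
Type:
object


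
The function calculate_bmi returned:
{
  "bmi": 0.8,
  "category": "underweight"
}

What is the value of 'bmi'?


0.8


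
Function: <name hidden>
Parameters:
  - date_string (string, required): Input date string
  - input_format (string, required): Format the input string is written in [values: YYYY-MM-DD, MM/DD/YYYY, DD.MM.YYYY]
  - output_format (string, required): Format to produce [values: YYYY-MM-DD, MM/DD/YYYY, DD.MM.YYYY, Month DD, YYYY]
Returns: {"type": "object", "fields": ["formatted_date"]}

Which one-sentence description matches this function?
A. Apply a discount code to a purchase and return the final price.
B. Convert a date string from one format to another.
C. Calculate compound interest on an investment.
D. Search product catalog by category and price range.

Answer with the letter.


Parameters date_string, input_format, output_format and return ["formatted_date"] fit: Convert a date string from one format to another.
B


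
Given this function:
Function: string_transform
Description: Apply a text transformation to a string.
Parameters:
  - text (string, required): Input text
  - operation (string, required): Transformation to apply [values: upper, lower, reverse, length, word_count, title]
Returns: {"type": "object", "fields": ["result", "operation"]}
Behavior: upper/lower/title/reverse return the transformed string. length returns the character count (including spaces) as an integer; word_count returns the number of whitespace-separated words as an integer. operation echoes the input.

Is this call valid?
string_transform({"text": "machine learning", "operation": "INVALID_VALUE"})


Checking parameter values...
Parameter 'operation' has value 'INVALID_VALUE' not in allowed: upper, lower, reverse, length, word_count, title
Invalid - 'operation' must be one of upper, lower, reverse, length, word_count, title


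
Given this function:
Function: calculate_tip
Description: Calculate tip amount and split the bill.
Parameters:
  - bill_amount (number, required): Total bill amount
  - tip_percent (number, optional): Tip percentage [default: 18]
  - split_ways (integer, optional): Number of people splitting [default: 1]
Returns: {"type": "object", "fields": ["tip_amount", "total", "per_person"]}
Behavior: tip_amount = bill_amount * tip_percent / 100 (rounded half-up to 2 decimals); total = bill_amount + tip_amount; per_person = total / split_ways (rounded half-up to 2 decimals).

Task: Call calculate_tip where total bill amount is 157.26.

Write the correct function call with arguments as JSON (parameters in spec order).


Mapping each described value to its parameter name:
  'Total bill amount' -> bill_amount = 157.26
calculate_tip({"bill_amount": 157.26})


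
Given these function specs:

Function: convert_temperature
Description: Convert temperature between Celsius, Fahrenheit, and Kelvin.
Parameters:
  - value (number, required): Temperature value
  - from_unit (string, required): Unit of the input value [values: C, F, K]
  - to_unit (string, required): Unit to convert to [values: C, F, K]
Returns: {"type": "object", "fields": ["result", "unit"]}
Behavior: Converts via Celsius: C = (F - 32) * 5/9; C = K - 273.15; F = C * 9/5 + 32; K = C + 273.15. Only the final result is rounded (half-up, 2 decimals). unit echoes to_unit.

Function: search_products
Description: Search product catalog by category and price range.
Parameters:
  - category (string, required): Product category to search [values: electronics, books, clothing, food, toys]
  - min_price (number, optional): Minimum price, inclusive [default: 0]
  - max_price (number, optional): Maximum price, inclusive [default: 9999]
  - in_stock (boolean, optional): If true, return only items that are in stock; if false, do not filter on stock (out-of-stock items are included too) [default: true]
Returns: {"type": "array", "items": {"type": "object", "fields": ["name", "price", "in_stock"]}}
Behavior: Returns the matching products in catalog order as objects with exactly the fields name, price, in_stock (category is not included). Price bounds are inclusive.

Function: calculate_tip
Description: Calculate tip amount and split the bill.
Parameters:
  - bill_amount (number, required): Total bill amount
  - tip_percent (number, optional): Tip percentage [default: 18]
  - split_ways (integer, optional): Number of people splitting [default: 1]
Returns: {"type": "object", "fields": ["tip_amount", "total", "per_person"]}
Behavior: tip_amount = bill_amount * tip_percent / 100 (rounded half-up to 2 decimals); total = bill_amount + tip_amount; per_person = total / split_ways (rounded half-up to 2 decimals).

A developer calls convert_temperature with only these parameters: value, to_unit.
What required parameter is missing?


Required parameters: value, from_unit, to_unit
Provided: value, to_unit
Missing: from_unit
from_unit


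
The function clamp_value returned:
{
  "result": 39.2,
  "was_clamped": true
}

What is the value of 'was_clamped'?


true


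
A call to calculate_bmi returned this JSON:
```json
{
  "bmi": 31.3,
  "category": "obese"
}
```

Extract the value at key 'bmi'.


31.3


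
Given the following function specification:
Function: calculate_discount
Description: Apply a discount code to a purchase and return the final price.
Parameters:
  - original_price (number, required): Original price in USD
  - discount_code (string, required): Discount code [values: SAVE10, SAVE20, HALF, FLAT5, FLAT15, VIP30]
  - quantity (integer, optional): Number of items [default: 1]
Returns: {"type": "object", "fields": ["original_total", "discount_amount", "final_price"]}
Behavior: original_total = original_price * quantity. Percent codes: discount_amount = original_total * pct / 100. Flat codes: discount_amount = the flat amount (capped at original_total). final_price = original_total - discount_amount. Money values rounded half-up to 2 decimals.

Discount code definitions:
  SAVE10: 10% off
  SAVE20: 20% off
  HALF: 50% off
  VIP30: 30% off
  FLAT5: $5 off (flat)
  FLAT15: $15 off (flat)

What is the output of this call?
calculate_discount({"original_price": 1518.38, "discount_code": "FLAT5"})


Defaults applied: quantity=1
original_total = 1518.38 * 1 = 1518.38
FLAT5 = $5 flat: discount_amount = min(5.00, 1518.38) = 5.00
final_price = 1518.38 - 5.00 = 1513.38
Output:
{"original_total": 1518.38, "discount_amount": 5.0, "final_price": 1513.38}


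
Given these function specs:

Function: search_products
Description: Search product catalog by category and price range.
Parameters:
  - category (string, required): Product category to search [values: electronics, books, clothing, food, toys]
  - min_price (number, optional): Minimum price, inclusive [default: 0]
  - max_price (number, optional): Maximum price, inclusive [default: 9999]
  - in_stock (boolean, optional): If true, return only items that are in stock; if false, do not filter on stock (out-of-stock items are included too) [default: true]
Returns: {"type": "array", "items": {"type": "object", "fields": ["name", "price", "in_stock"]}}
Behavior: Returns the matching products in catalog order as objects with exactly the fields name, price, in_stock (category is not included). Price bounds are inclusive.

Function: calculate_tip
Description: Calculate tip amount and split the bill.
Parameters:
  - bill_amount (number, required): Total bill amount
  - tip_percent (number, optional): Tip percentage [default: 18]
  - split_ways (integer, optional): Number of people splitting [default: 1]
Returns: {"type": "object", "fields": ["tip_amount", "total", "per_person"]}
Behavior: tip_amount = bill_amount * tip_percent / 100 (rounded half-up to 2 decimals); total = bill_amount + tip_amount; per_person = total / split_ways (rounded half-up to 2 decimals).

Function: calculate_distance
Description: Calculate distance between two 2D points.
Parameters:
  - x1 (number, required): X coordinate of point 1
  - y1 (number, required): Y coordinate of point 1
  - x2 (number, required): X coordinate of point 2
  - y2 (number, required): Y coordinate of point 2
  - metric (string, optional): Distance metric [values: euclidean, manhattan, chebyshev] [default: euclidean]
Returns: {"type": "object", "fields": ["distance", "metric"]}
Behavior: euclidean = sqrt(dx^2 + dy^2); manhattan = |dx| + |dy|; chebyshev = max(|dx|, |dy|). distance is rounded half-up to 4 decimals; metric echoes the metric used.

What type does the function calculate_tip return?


The calculate_tip spec declares Returns: {"type": "object", "fields": ["tip_amount", "total", "per_person"]}
Type:
object


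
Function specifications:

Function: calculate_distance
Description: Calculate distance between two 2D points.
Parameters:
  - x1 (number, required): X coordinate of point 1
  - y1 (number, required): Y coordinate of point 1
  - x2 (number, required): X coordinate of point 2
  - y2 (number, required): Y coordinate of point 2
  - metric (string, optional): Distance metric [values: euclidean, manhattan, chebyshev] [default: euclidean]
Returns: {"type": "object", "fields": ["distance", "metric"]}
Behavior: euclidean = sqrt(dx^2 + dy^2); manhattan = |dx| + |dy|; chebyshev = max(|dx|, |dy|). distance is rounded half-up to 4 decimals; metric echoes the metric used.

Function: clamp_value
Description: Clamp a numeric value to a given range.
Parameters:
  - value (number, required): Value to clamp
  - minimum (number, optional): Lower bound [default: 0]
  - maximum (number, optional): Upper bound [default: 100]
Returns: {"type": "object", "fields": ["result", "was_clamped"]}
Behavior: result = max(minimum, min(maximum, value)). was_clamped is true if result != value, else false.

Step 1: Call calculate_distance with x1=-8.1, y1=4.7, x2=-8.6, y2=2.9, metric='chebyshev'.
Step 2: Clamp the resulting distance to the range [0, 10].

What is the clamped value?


Step 1: calculate_distance (chebyshev)
  |dx| = |-8.6 - -8.1| = 0.5; |dy| = |2.9 - 4.7| = 1.8
  chebyshev: max(0.5, 1.8) = 1.8
  Round to 4 decimals: 1.8
  -> distance = 1.8
Step 2: clamp_value(value=1.8, minimum=0, maximum=10)
  result = max(0, min(10, 1.8)) = max(0, 1.8) = 1.8
  was_clamped = (1.8 != 1.8) = false
  -> result = 1.8
1.8


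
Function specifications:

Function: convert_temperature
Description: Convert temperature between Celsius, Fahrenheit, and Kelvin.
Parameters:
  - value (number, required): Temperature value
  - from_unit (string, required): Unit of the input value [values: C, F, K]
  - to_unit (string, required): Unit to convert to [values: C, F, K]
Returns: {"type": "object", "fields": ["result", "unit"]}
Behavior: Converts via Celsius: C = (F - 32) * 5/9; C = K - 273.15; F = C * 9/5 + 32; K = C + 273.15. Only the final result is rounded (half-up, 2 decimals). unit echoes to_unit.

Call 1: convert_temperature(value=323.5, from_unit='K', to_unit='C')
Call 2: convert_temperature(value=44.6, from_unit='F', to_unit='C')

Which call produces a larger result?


Call 1:
  To C: 323.5 - 273.15 = 50.35
  Target is C: 50.35
  Round to 2 decimals: 50.35
  -> 50.35 C
Call 2:
  To C: (44.6 - 32) * 5/9 = 7
  Target is C: 7
  Round to 2 decimals: 7.0
  -> 7.0 C
Call 1 (50.35 C)


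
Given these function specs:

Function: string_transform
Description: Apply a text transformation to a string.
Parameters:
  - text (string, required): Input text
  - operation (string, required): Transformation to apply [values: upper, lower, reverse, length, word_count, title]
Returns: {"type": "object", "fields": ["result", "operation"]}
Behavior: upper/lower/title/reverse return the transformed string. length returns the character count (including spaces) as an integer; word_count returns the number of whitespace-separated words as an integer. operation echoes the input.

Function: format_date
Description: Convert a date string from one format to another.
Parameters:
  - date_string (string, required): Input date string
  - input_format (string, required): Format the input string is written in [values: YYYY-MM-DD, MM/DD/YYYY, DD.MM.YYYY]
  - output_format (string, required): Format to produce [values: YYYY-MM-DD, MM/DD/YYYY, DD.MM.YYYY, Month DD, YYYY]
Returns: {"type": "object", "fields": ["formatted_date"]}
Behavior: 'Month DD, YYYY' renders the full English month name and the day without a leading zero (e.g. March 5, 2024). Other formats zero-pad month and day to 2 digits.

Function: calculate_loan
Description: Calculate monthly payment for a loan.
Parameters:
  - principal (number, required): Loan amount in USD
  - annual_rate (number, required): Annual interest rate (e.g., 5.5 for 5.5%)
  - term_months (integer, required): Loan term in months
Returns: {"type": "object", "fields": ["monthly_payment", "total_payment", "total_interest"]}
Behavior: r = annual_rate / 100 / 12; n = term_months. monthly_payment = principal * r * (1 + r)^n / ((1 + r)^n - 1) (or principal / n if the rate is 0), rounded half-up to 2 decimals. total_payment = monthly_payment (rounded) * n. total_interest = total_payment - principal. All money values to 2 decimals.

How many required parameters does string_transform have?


Parameters of string_transform: text (required), operation (required)
Required count:
2


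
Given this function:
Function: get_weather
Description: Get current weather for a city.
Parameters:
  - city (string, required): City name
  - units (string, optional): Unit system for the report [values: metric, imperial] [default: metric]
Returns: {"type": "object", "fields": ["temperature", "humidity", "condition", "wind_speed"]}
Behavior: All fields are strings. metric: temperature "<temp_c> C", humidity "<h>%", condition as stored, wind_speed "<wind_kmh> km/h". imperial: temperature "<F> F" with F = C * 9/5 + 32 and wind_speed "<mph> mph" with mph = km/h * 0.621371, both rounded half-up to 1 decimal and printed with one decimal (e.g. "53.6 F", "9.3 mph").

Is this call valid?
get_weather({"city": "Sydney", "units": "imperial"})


Checking all required parameters present and types match... All valid.
Valid


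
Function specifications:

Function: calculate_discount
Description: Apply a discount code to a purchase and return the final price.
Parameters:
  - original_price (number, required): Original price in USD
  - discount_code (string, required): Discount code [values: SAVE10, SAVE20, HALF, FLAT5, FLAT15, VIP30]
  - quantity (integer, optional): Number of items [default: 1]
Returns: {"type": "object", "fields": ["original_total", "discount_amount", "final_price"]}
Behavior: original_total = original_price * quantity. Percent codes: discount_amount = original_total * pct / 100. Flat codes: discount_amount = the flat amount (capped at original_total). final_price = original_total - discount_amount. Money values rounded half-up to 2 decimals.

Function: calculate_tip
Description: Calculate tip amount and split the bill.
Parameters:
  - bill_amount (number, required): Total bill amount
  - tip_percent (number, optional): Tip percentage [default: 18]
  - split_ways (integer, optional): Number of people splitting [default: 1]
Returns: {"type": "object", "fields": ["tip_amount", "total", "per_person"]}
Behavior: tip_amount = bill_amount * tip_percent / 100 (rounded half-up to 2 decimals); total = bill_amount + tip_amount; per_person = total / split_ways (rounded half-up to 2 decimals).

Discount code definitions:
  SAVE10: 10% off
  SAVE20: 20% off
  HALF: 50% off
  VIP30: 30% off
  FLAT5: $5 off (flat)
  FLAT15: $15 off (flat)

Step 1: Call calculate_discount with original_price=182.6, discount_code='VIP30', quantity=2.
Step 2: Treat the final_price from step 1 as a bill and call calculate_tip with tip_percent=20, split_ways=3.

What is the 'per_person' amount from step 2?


Step 1: calculate_discount(original_price=182.6, discount_code=VIP30, quantity=2)
  original_total = 182.6 * 2 = 365.20
  VIP30 = 30% off: discount_amount = 365.20 * 30/100 = 109.56 -> 109.56
  final_price = 365.20 - 109.56 = 255.64
  -> final_price = 255.64
Step 2: calculate_tip(bill_amount=255.64, tip_percent=20, split_ways=3)
  tip_amount = 255.64 * 20/100 = 51.128 -> 51.13
  total = 255.64 + 51.13 = 306.77
  per_person = 306.77 / 3 = 102.256667 -> 102.26
  -> per_person = 102.26
$102.26


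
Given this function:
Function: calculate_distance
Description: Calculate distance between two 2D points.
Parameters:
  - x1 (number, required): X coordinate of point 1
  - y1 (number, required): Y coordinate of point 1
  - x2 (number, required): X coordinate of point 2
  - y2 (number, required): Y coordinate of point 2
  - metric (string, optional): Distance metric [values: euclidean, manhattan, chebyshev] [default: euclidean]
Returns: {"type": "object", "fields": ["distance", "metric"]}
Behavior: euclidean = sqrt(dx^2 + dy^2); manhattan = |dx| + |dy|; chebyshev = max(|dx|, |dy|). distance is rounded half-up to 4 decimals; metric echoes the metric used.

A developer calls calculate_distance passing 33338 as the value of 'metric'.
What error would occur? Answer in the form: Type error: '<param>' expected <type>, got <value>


Spec: 'metric' is declared as string; 33338 is an integer.
Type error: 'metric' expected string, got 33338


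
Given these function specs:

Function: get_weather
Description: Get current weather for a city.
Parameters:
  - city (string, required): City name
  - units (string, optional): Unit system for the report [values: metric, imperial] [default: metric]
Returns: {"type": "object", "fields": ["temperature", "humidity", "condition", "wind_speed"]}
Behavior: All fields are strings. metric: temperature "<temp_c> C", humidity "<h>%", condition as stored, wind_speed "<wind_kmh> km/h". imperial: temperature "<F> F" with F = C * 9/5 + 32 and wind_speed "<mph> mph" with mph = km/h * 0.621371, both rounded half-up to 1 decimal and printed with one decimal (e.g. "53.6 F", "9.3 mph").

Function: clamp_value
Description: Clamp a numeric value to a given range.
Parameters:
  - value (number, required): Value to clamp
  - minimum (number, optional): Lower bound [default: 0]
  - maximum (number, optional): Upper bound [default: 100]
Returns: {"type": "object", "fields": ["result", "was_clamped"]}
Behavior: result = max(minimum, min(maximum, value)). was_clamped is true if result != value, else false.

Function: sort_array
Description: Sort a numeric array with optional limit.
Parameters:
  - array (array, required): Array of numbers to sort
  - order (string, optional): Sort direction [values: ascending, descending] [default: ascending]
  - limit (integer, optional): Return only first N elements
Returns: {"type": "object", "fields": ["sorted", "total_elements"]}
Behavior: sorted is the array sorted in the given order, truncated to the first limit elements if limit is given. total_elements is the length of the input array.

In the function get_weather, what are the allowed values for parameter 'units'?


The get_weather spec declares:
  - units (string, optional): Unit system for the report [values: metric, imperial] [default: metric]
Allowed values:
metric, imperial


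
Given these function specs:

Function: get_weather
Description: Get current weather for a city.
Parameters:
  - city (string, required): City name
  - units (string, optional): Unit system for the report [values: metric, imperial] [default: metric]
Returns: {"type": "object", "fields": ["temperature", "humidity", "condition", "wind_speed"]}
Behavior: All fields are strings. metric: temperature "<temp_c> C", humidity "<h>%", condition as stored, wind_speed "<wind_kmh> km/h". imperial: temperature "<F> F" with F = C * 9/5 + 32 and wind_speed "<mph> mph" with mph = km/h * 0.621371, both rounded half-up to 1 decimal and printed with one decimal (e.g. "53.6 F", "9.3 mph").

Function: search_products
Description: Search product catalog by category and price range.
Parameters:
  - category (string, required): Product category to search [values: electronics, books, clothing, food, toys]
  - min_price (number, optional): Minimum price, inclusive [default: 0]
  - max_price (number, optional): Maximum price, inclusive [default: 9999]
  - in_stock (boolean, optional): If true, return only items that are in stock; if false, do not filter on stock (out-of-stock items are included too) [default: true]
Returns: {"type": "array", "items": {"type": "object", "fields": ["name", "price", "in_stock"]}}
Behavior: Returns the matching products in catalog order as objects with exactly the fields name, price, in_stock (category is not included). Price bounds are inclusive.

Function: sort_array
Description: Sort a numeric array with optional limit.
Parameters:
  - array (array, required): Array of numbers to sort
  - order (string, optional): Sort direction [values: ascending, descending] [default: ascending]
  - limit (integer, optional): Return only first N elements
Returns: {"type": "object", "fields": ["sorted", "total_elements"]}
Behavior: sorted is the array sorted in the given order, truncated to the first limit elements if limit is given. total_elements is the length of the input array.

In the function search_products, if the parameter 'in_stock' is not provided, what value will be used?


The search_products spec declares:
  - in_stock (boolean, optional): If true, return only items that are in stock; if false, do not filter on stock (out-of-stock items are included too) [default: true]
Default:
true
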